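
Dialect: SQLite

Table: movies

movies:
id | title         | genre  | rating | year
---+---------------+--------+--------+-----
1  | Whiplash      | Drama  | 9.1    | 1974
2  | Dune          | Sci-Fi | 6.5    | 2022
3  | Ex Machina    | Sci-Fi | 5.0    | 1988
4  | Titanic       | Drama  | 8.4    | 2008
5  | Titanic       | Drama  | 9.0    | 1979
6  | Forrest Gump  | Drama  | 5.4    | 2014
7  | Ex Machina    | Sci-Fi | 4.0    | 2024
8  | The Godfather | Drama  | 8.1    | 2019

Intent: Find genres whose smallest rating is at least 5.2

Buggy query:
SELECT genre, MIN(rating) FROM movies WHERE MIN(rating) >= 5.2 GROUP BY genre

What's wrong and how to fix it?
Bug: Aggregates like MIN are computed per group after WHERE runs

Fix: Use HAVING for the per-group MIN condition

Corrected query:
SELECT genre, MIN(rating) FROM movies GROUP BY genre HAVING MIN(rating) >= 5.2

Result:
genre | MIN(rating)
------+------------
Drama | 5.4        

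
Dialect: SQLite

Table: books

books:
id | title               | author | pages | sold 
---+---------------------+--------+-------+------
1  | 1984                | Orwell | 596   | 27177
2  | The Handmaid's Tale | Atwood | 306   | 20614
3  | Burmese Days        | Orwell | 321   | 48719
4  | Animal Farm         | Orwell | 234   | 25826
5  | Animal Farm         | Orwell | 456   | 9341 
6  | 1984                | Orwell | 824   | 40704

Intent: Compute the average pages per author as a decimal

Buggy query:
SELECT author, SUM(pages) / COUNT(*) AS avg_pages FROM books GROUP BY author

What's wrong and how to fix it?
Bug: Both operands are integers, so '/' performs integer division and truncates

Fix: Multiply by 1.0 (or CAST to REAL) to force floating-point division

Corrected query:
SELECT author, SUM(pages) * 1.0 / COUNT(*) AS avg_pages FROM books GROUP BY author

Result:
author | avg_pages
-------+----------
Atwood | 306      
Orwell | 486.2    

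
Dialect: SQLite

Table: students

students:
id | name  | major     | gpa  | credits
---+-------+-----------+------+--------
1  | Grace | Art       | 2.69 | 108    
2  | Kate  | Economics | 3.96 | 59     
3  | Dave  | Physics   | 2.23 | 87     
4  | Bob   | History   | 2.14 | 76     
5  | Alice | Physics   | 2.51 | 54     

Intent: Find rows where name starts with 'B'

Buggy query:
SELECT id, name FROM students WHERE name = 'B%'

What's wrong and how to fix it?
Bug: '=' compares the literal string including the % character; pattern matching needs LIKE

Fix: Replace '=' with LIKE so 'B%' is treated as a pattern

Corrected query:
SELECT id, name FROM students WHERE name LIKE 'B%'

Result:
id | name
---+-----
4  | Bob 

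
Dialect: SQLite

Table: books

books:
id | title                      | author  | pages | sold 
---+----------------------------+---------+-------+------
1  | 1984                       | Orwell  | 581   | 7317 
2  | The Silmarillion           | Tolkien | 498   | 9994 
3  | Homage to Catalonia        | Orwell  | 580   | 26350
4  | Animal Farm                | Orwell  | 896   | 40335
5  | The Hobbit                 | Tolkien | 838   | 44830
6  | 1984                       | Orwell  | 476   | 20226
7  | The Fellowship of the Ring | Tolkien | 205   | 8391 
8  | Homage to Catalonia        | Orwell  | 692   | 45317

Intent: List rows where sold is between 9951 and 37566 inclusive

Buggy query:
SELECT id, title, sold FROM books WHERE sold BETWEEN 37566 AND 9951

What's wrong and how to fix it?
Bug: BETWEEN expects the lower bound first; with 37566 AND 9951 the range is empty

Fix: Swap the bounds so the smaller value comes first

Corrected query:
SELECT id, title, sold FROM books WHERE sold BETWEEN 9951 AND 37566

Result:
id | title               | sold 
---+---------------------+------
2  | The Silmarillion    | 9994 
3  | Homage to Catalonia | 26350
6  | 1984                | 20226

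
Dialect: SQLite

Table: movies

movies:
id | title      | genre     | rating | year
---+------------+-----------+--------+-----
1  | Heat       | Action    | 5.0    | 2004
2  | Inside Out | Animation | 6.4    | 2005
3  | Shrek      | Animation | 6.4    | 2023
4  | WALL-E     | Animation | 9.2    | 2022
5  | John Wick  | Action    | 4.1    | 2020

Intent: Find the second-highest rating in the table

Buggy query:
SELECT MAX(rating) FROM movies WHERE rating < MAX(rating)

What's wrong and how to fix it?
Bug: The inner MAX is an aggregate inside WHERE, which is not allowed

Fix: Put the inner MAX in a scalar subquery

Corrected query:
SELECT MAX(rating) FROM movies WHERE rating < (SELECT MAX(rating) FROM movies)

Result:
MAX(rating)
-----------
6.4        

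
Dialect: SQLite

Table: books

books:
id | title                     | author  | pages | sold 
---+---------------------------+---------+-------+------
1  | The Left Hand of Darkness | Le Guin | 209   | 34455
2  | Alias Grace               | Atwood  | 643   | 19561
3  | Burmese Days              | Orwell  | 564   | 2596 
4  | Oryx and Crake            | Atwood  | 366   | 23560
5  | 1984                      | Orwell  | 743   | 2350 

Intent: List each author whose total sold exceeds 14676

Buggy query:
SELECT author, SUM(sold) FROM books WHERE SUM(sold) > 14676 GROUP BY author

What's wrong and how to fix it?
Bug: Aggregate functions cannot appear in a WHERE clause

Fix: Use HAVING (which filters groups after aggregation) instead of WHERE

Corrected query:
SELECT author, SUM(sold) FROM books GROUP BY author HAVING SUM(sold) > 14676

Result:
author  | SUM(sold)
--------+----------
Atwood  | 43121    
Le Guin | 34455    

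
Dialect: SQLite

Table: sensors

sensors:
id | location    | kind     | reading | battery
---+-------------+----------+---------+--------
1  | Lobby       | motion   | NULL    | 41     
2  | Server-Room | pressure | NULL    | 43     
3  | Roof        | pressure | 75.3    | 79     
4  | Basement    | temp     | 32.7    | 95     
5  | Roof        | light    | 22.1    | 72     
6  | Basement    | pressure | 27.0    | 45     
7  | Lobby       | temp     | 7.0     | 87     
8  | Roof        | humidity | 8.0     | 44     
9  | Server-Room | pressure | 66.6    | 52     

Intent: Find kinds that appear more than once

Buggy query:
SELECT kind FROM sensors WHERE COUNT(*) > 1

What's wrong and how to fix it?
Bug: WHERE can't reference COUNT(*); aggregates are computed after WHERE

Fix: GROUP BY kind, then filter groups with HAVING COUNT(*) > 1

Corrected query:
SELECT kind FROM sensors GROUP BY kind HAVING COUNT(*) > 1

Result:
kind    
--------
pressure
temp    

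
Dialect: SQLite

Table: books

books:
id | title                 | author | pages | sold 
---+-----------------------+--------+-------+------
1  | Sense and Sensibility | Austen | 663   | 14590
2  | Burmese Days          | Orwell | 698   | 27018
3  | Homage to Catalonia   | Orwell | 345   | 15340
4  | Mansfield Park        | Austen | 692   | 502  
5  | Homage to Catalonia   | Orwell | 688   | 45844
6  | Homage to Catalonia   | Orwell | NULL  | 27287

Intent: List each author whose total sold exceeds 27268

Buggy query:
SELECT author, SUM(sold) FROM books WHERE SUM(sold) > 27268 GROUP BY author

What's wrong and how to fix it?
Bug: WHERE runs before GROUP BY, so aggregates aren't available there

Fix: Move the aggregate condition to a HAVING clause

Corrected query:
SELECT author, SUM(sold) FROM books GROUP BY author HAVING SUM(sold) > 27268

Result:
author | SUM(sold)
-------+----------
Orwell | 115489   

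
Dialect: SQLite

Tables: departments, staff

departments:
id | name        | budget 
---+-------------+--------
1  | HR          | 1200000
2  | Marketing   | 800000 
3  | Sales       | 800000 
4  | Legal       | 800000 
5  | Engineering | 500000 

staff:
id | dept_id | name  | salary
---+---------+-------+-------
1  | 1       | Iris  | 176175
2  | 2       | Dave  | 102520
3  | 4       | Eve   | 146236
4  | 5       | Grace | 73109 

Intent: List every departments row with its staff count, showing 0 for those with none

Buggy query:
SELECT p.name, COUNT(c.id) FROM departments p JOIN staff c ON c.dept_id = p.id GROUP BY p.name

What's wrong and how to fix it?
Bug: An inner join excludes parents with zero children

Fix: Use LEFT JOIN so parents without children still appear (COUNT(c.id) gives 0)

Corrected query:
SELECT p.name, COUNT(c.id) FROM departments p LEFT JOIN staff c ON c.dept_id = p.id GROUP BY p.name

Result:
name        | COUNT(c.id)
------------+------------
Engineering | 1          
HR          | 1          
Legal       | 1          
Marketing   | 1          
Sales       | 0          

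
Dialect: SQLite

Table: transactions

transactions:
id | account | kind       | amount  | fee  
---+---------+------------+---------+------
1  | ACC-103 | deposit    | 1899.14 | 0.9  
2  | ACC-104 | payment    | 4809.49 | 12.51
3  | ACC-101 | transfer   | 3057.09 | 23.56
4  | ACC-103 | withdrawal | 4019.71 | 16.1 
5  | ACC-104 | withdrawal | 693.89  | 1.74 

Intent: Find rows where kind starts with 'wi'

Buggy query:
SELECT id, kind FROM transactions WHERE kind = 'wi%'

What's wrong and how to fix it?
Bug: '=' compares the literal string including the % character; pattern matching needs LIKE

Fix: Use LIKE for wildcard pattern matching

Corrected query:
SELECT id, kind FROM transactions WHERE kind LIKE 'wi%'

Result:
id | kind      
---+-----------
4  | withdrawal
5  | withdrawal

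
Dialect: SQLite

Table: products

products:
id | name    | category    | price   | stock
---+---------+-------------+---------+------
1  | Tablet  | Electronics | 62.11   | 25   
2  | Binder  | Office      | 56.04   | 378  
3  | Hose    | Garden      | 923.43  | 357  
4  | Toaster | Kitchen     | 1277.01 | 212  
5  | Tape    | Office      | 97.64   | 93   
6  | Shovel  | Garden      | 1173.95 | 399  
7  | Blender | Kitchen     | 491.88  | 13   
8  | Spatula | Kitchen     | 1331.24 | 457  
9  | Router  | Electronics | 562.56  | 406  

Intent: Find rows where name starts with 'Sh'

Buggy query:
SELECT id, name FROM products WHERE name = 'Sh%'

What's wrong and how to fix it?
Bug: '=' compares the literal string including the % character; pattern matching needs LIKE

Fix: Use LIKE for wildcard pattern matching

Corrected query:
SELECT id, name FROM products WHERE name LIKE 'Sh%'

Result:
id | name  
---+-------
6  | Shovel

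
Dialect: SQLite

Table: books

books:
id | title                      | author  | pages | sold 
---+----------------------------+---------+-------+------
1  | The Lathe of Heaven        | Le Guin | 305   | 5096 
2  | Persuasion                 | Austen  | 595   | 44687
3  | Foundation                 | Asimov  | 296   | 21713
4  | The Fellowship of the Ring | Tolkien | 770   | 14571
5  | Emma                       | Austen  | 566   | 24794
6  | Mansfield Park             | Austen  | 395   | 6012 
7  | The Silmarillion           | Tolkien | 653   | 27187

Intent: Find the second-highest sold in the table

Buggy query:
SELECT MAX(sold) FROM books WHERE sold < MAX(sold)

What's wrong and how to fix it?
Bug: MAX(sold) on the right of the comparison is an aggregate-in-WHERE error

Fix: Compute the overall MAX in a subquery, then take MAX of rows below it

Corrected query:
SELECT MAX(sold) FROM books WHERE sold < (SELECT MAX(sold) FROM books)

Result:
MAX(sold)
---------
27187    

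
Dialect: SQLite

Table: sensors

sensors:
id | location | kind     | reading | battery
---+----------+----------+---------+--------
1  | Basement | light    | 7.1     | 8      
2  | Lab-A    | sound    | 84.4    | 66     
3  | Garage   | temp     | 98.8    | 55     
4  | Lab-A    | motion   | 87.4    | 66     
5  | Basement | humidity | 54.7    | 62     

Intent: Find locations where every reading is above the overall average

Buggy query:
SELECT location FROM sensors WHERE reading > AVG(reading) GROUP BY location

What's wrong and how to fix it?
Bug: AVG() is an aggregate; it can't sit directly in WHERE

Fix: Compute the overall average in a scalar subquery and compare each group's MIN against it in HAVING

Corrected query:
SELECT location FROM sensors GROUP BY location HAVING MIN(reading) > (SELECT AVG(reading) FROM sensors)

Result:
location
--------
Garage  
Lab-A   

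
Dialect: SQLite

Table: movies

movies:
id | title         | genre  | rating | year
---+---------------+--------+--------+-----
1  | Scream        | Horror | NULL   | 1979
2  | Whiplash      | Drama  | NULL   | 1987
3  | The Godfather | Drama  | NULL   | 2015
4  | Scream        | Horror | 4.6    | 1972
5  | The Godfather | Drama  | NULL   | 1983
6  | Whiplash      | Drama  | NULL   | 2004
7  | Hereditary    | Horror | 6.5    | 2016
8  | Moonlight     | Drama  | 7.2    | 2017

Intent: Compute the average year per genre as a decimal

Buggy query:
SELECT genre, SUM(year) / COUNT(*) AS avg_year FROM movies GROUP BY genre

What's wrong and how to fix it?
Bug: SUM(year) and COUNT(*) are both integers; the division truncates the fractional part

Fix: Cast one side to REAL so the division keeps the fractional part

Corrected query:
SELECT genre, SUM(year) * 1.0 / COUNT(*) AS avg_year FROM movies GROUP BY genre

Result:
genre  | avg_year
-------+---------
Drama  | 2001.2  
Horror | 1989    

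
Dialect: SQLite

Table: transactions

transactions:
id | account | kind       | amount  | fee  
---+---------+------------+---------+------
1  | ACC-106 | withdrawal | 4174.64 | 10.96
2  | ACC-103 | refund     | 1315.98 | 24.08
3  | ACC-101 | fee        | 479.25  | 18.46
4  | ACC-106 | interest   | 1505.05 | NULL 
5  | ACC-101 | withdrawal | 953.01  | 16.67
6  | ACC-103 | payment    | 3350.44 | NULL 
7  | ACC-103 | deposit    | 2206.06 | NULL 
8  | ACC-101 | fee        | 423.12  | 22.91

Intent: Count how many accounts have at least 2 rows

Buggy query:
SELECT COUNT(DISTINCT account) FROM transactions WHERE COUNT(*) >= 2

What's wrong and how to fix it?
Bug: WHERE filters individual rows, not groups, so a group-level COUNT is invalid there

Fix: Use a subquery that GROUPs and filters with HAVING, then count its rows

Corrected query:
SELECT COUNT(*) FROM (SELECT account FROM transactions GROUP BY account HAVING COUNT(*) >= 2)

Result:
COUNT(*)
--------
3       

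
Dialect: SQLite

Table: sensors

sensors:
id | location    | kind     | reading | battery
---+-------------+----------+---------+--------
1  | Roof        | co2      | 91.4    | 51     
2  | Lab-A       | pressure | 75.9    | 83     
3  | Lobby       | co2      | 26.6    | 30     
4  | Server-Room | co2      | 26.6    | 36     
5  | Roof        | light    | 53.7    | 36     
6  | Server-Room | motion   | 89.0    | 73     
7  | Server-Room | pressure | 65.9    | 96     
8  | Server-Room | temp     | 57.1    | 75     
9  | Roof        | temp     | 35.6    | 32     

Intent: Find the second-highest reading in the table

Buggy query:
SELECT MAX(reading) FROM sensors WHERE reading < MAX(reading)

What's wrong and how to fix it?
Bug: The inner MAX is an aggregate inside WHERE, which is not allowed

Fix: Put the inner MAX in a scalar subquery

Corrected query:
SELECT MAX(reading) FROM sensors WHERE reading < (SELECT MAX(reading) FROM sensors)

Result:
MAX(reading)
------------
89          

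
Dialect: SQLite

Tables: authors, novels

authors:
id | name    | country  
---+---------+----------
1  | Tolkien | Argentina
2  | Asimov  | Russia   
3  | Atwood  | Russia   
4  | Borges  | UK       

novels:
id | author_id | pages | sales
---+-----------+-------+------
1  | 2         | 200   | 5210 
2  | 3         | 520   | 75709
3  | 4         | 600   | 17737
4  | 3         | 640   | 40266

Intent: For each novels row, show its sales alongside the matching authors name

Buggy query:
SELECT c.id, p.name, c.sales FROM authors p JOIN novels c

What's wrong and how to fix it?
Bug: JOIN with no ON clause produces a cartesian product; every novels row pairs with every authors row

Fix: Add ON c.author_id = p.id to the JOIN

Corrected query:
SELECT c.id, p.name, c.sales FROM authors p JOIN novels c ON c.author_id = p.id

Result:
id | name   | sales
---+--------+------
1  | Asimov | 5210 
2  | Atwood | 75709
3  | Borges | 17737
4  | Atwood | 40266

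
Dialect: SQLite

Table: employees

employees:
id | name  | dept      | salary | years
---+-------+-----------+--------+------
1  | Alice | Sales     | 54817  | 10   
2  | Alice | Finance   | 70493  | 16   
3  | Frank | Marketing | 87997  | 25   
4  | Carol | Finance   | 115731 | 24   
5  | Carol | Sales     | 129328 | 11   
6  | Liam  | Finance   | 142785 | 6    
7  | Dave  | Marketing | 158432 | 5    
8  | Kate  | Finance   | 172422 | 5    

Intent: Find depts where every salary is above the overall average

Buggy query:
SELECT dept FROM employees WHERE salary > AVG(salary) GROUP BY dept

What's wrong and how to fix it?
Bug: AVG() is an aggregate; it can't sit directly in WHERE

Fix: Use a subquery for AVG and a HAVING MIN(...) filter so the condition holds for every row in the group

Corrected query:
SELECT dept FROM employees GROUP BY dept HAVING MIN(salary) > (SELECT AVG(salary) FROM employees)

Result:
(no rows)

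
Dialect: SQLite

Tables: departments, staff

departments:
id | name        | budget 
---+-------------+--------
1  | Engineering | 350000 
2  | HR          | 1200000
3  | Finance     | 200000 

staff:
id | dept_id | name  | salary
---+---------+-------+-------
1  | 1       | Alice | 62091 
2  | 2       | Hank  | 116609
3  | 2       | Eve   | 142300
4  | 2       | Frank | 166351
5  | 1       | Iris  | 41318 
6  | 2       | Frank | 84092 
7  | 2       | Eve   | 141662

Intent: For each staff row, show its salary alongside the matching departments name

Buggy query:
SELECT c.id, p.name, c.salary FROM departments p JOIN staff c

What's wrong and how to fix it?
Bug: JOIN with no ON clause produces a cartesian product; every staff row pairs with every departments row

Fix: Specify the join condition linking the foreign key to the parent id

Corrected query:
SELECT c.id, p.name, c.salary FROM departments p JOIN staff c ON c.dept_id = p.id

Result:
id | name        | salary
---+-------------+-------
1  | Engineering | 62091 
2  | HR          | 116609
3  | HR          | 142300
4  | HR          | 166351
5  | Engineering | 41318 
6  | HR          | 84092 
7  | HR          | 141662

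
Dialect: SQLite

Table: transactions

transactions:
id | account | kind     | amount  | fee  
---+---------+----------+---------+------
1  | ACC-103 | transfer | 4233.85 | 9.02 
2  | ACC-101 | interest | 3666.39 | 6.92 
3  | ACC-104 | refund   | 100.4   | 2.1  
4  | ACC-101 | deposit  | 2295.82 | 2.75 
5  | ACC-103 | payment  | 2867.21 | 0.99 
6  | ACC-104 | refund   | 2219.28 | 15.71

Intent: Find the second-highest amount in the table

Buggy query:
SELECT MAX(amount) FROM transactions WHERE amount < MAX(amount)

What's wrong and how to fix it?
Bug: MAX(amount) on the right of the comparison is an aggregate-in-WHERE error

Fix: Put the inner MAX in a scalar subquery

Corrected query:
SELECT MAX(amount) FROM transactions WHERE amount < (SELECT MAX(amount) FROM transactions)

Result:
MAX(amount)
-----------
3666.39    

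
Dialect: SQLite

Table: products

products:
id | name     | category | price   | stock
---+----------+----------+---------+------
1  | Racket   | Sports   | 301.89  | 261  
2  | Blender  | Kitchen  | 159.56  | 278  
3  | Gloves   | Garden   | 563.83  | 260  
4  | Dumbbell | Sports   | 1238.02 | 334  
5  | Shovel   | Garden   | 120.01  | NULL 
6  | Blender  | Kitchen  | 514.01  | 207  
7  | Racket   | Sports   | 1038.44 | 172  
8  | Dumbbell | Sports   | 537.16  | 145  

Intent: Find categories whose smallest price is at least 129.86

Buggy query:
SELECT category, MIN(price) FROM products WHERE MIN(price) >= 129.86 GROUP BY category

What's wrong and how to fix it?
Bug: MIN() in WHERE is a misuse of aggregate

Fix: Replace WHERE with HAVING after the GROUP BY

Corrected query:
SELECT category, MIN(price) FROM products GROUP BY category HAVING MIN(price) >= 129.86

Result:
category | MIN(price)
---------+-----------
Kitchen  | 159.56    
Sports   | 301.89    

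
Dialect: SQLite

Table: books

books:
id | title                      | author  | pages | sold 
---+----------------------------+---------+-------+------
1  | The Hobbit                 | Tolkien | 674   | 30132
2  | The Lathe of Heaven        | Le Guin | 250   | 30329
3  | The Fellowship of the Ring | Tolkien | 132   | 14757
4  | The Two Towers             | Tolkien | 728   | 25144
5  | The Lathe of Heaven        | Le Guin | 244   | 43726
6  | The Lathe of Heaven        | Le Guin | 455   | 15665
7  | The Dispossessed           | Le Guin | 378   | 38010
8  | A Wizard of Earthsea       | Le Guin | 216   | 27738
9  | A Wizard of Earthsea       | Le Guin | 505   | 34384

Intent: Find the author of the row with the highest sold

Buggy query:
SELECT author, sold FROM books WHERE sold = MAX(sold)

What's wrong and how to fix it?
Bug: WHERE is evaluated per row; an aggregate over the whole table isn't defined there

Fix: Use a subquery: WHERE sold = (SELECT MAX(sold) FROM books)

Corrected query:
SELECT author, sold FROM books WHERE sold = (SELECT MAX(sold) FROM books)

Result:
author  | sold 
--------+------
Le Guin | 43726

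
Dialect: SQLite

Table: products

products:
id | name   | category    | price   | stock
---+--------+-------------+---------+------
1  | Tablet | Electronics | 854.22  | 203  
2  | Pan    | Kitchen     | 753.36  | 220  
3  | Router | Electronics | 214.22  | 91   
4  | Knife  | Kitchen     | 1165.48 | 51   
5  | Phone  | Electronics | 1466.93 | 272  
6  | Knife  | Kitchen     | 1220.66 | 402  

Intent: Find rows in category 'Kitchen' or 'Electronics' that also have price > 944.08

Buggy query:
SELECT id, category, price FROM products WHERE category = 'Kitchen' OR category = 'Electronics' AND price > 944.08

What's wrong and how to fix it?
Bug: Without parentheses, AND is evaluated before OR, so the price filter only applies to the 'Electronics' branch

Fix: Add parentheses around the OR so the AND applies to both alternatives

Corrected query:
SELECT id, category, price FROM products WHERE (category = 'Kitchen' OR category = 'Electronics') AND price > 944.08

Result:
id | category    | price  
---+-------------+--------
4  | Kitchen     | 1165.48
5  | Electronics | 1466.93
6  | Kitchen     | 1220.66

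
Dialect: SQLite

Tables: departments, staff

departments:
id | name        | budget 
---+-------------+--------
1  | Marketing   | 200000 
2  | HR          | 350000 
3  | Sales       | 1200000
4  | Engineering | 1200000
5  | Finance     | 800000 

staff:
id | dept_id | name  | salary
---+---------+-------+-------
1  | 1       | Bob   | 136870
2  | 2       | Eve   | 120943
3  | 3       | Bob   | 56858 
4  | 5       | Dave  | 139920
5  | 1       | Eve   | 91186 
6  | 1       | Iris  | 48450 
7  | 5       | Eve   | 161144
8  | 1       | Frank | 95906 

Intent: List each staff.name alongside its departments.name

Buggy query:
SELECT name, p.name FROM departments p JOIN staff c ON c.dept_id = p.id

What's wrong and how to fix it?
Bug: 'name' exists in both joined tables, so the database can't tell which one is meant

Fix: Qualify the column with its table alias (c.name)

Corrected query:
SELECT c.name, p.name FROM departments p JOIN staff c ON c.dept_id = p.id

Result:
name  | name     
------+----------
Bob   | Marketing
Eve   | HR       
Bob   | Sales    
Dave  | Finance  
Eve   | Marketing
Iris  | Marketing
Eve   | Finance  
Frank | Marketing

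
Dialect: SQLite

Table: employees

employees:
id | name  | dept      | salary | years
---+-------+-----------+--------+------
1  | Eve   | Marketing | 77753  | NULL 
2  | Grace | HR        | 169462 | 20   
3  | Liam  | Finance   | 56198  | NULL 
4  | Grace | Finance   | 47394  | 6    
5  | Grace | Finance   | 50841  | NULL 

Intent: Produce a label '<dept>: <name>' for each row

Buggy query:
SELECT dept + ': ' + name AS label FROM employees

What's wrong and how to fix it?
Bug: '+' is numeric addition; on text columns SQLite converts them to 0 instead of concatenating

Fix: Replace + with || to concatenate text

Corrected query:
SELECT dept || ': ' || name AS label FROM employees

Result:
label         
--------------
Marketing: Eve
HR: Grace     
Finance: Liam 
Finance: Grace
Finance: Grace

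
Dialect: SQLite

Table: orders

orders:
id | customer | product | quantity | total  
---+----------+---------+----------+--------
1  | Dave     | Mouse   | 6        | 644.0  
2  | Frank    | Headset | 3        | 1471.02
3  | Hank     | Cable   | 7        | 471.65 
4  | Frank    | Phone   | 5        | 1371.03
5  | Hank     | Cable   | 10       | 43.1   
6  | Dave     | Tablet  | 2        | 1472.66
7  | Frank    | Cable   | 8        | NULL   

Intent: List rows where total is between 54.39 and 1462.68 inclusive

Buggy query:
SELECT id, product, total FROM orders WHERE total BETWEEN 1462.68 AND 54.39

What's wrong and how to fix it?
Bug: BETWEEN expects the lower bound first; with 1462.68 AND 54.39 the range is empty

Fix: Swap the bounds so the smaller value comes first

Corrected query:
SELECT id, product, total FROM orders WHERE total BETWEEN 54.39 AND 1462.68

Result:
id | product | total  
---+---------+--------
1  | Mouse   | 644    
3  | Cable   | 471.65 
4  | Phone   | 1371.03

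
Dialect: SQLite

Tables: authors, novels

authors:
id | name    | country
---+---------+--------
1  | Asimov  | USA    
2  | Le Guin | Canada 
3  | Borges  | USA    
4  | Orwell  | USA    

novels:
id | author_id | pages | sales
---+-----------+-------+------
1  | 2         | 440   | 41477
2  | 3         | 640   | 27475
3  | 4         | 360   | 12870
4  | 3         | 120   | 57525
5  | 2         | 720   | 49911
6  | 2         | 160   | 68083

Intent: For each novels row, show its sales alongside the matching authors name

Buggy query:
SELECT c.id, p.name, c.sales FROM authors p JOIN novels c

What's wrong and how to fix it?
Bug: Missing join condition: each novels row is matched to all authors rows instead of just its own

Fix: Add ON c.author_id = p.id to the JOIN

Corrected query:
SELECT c.id, p.name, c.sales FROM authors p JOIN novels c ON c.author_id = p.id

Result:
id | name    | sales
---+---------+------
1  | Le Guin | 41477
2  | Borges  | 27475
3  | Orwell  | 12870
4  | Borges  | 57525
5  | Le Guin | 49911
6  | Le Guin | 68083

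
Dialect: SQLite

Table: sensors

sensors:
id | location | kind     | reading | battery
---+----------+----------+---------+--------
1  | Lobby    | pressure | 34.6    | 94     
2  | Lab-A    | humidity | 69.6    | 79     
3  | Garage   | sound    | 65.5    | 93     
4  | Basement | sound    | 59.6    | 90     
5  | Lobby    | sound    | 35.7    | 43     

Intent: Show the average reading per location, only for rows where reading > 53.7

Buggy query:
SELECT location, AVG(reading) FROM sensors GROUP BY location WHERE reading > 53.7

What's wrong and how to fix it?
Bug: WHERE cannot follow GROUP BY

Fix: Place WHERE between FROM and GROUP BY

Corrected query:
SELECT location, AVG(reading) FROM sensors WHERE reading > 53.7 GROUP BY location

Result:
location | AVG(reading)
---------+-------------
Basement | 59.6        
Garage   | 65.5        
Lab-A    | 69.6        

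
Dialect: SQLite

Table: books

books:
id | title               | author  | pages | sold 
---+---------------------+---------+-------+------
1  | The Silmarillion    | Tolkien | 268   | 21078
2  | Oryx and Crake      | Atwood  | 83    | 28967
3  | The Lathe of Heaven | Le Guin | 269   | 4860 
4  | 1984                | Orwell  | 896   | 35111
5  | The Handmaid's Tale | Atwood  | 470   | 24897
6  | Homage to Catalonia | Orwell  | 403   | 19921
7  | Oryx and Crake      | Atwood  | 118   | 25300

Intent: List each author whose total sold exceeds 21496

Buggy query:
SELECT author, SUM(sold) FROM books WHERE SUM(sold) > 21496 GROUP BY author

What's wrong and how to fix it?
Bug: WHERE runs before GROUP BY, so aggregates aren't available there

Fix: Use HAVING (which filters groups after aggregation) instead of WHERE

Corrected query:
SELECT author, SUM(sold) FROM books GROUP BY author HAVING SUM(sold) > 21496

Result:
author | SUM(sold)
-------+----------
Atwood | 79164    
Orwell | 55032    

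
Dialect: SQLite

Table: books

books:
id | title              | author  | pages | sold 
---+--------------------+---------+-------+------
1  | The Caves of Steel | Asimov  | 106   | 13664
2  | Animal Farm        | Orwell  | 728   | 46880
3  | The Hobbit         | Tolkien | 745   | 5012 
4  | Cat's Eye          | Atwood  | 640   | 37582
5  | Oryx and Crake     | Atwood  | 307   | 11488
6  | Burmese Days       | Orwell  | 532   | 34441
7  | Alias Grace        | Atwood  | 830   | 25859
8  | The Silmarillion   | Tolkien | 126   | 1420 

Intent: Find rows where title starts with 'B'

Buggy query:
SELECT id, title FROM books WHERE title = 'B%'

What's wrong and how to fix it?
Bug: Wildcards only work with LIKE; '=' treats '%' as a literal character

Fix: Use LIKE for wildcard pattern matching

Corrected query:
SELECT id, title FROM books WHERE title LIKE 'B%'

Result:
id | title       
---+-------------
6  | Burmese Days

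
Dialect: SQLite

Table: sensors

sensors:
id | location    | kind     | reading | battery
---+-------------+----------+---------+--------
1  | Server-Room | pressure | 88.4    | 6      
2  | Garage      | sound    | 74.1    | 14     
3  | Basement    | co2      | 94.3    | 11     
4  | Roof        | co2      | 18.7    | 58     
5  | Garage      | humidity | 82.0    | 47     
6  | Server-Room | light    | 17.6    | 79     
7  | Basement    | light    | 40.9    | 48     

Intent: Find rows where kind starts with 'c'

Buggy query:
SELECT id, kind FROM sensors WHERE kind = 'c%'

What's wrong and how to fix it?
Bug: Wildcards only work with LIKE; '=' treats '%' as a literal character

Fix: Replace '=' with LIKE so 'c%' is treated as a pattern

Corrected query:
SELECT id, kind FROM sensors WHERE kind LIKE 'c%'

Result:
id | kind
---+-----
3  | co2 
4  | co2 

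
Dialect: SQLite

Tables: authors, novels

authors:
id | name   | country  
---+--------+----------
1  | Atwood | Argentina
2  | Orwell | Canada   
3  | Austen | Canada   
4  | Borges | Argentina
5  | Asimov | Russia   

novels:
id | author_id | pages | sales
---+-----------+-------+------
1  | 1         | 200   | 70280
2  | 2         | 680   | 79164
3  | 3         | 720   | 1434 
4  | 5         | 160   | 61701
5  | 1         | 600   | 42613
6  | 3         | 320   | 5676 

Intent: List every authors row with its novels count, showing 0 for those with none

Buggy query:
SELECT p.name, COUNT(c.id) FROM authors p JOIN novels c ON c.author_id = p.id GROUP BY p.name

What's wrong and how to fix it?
Bug: INNER JOIN drops authors rows that have no matching novels rows

Fix: Switch to LEFT JOIN to retain unmatched parent rows

Corrected query:
SELECT p.name, COUNT(c.id) FROM authors p LEFT JOIN novels c ON c.author_id = p.id GROUP BY p.name

Result:
name   | COUNT(c.id)
-------+------------
Asimov | 1          
Atwood | 2          
Austen | 2          
Borges | 0          
Orwell | 1          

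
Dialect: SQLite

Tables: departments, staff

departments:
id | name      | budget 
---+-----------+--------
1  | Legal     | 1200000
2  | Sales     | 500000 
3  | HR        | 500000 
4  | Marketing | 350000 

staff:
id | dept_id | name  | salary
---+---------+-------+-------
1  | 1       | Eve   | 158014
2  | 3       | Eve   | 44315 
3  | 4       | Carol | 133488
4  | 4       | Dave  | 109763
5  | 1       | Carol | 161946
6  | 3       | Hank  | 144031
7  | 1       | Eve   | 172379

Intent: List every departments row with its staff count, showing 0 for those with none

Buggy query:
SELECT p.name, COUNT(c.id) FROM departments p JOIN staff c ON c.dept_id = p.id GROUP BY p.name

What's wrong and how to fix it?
Bug: An inner join excludes parents with zero children

Fix: Switch to LEFT JOIN to retain unmatched parent rows

Corrected query:
SELECT p.name, COUNT(c.id) FROM departments p LEFT JOIN staff c ON c.dept_id = p.id GROUP BY p.name

Result:
name      | COUNT(c.id)
----------+------------
HR        | 2          
Legal     | 3          
Marketing | 2          
Sales     | 0          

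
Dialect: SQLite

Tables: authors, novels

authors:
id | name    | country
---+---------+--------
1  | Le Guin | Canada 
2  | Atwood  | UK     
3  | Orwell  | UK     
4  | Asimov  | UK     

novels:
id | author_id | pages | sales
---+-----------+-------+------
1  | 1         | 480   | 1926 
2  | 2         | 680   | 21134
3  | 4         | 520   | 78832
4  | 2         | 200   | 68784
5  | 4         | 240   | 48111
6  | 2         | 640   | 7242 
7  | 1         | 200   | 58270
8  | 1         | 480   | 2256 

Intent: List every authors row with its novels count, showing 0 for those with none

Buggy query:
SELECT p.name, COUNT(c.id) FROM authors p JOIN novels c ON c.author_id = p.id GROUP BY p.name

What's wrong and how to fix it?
Bug: An inner join excludes parents with zero children

Fix: Switch to LEFT JOIN to retain unmatched parent rows

Corrected query:
SELECT p.name, COUNT(c.id) FROM authors p LEFT JOIN novels c ON c.author_id = p.id GROUP BY p.name

Result:
name    | COUNT(c.id)
--------+------------
Asimov  | 2          
Atwood  | 3          
Le Guin | 3          
Orwell  | 0          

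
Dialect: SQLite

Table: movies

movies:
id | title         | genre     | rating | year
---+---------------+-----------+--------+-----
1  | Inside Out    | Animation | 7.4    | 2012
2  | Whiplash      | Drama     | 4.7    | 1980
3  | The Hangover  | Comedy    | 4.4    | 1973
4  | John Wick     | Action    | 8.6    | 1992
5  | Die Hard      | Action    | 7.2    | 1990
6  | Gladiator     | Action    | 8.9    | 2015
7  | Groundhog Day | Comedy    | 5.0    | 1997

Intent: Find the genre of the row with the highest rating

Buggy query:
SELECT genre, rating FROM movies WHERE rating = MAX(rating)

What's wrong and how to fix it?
Bug: WHERE is evaluated per row; an aggregate over the whole table isn't defined there

Fix: Wrap MAX in a scalar subquery so WHERE compares against a single value

Corrected query:
SELECT genre, rating FROM movies WHERE rating = (SELECT MAX(rating) FROM movies)

Result:
genre  | rating
-------+-------
Action | 8.9   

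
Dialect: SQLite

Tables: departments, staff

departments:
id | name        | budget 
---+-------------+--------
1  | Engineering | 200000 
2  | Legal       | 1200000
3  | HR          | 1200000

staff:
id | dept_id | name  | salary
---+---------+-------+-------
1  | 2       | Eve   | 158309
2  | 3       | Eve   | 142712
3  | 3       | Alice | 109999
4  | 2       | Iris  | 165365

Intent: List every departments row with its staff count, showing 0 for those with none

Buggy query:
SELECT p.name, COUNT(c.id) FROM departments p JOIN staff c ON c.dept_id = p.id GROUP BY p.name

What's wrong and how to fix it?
Bug: An inner join excludes parents with zero children

Fix: Use LEFT JOIN so parents without children still appear (COUNT(c.id) gives 0)

Corrected query:
SELECT p.name, COUNT(c.id) FROM departments p LEFT JOIN staff c ON c.dept_id = p.id GROUP BY p.name

Result:
name        | COUNT(c.id)
------------+------------
Engineering | 0          
HR          | 2          
Legal       | 2          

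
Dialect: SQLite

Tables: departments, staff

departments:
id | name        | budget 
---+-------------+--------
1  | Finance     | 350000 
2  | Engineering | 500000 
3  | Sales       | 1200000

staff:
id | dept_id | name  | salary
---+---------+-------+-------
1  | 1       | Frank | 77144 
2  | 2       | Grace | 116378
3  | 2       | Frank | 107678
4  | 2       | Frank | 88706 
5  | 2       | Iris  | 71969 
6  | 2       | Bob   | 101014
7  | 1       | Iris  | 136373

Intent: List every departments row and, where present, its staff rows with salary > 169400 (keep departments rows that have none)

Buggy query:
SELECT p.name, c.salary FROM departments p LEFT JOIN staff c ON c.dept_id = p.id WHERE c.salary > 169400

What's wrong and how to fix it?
Bug: Filtering c.salary in WHERE discards the NULL rows produced by LEFT JOIN, turning it into an inner join

Fix: Put 'c.salary > 169400' in the JOIN's ON clause instead of WHERE

Corrected query:
SELECT p.name, c.salary FROM departments p LEFT JOIN staff c ON c.dept_id = p.id AND c.salary > 169400

Result:
name        | salary
------------+-------
Finance     | NULL  
Engineering | NULL  
Sales       | NULL  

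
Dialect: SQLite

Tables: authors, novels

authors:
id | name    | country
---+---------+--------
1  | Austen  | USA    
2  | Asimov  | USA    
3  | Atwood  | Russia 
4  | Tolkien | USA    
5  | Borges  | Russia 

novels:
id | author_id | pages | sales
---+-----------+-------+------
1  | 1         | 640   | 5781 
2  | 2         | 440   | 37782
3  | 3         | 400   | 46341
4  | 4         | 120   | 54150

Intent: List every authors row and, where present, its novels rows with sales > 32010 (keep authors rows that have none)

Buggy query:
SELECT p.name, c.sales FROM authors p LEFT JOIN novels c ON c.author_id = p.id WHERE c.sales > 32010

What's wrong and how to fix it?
Bug: Filtering c.sales in WHERE discards the NULL rows produced by LEFT JOIN, turning it into an inner join

Fix: Put 'c.sales > 32010' in the JOIN's ON clause instead of WHERE

Corrected query:
SELECT p.name, c.sales FROM authors p LEFT JOIN novels c ON c.author_id = p.id AND c.sales > 32010

Result:
name    | sales
--------+------
Austen  | NULL 
Asimov  | 37782
Atwood  | 46341
Tolkien | 54150
Borges  | NULL 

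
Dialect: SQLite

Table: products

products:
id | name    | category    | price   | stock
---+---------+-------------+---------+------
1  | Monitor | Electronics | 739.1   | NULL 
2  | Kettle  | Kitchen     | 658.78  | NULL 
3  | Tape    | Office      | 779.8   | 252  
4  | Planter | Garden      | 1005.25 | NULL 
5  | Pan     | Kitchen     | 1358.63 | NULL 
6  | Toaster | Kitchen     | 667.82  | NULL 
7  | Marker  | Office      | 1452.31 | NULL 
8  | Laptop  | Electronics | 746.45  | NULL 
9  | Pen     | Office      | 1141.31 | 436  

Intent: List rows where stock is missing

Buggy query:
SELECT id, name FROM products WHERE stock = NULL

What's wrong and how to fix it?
Bug: '= NULL' is always unknown in SQL three-valued logic, so no rows match

Fix: Replace '= NULL' with 'IS NULL'

Corrected query:
SELECT id, name FROM products WHERE stock IS NULL

Result:
id | name   
---+--------
1  | Monitor
2  | Kettle 
4  | Planter
5  | Pan    
6  | Toaster
7  | Marker 
8  | Laptop 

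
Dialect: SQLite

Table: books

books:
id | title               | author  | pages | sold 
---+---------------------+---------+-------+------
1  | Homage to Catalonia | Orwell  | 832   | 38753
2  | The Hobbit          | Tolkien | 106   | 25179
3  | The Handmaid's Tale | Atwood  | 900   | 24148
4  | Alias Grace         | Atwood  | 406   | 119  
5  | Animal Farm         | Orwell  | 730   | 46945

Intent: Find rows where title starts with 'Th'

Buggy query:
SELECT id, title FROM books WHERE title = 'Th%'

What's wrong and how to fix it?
Bug: Wildcards only work with LIKE; '=' treats '%' as a literal character

Fix: Replace '=' with LIKE so 'Th%' is treated as a pattern

Corrected query:
SELECT id, title FROM books WHERE title LIKE 'Th%'

Result:
id | title              
---+--------------------
2  | The Hobbit         
3  | The Handmaid's Tale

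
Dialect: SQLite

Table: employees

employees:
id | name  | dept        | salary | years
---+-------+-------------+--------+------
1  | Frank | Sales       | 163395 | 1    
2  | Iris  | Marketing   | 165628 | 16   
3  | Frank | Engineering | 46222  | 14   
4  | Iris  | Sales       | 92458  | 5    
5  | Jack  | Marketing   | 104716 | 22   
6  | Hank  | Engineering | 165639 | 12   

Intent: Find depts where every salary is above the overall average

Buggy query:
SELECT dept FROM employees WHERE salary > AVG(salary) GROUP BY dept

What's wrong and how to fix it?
Bug: AVG() is an aggregate; it can't sit directly in WHERE

Fix: Compute the overall average in a scalar subquery and compare each group's MIN against it in HAVING

Corrected query:
SELECT dept FROM employees GROUP BY dept HAVING MIN(salary) > (SELECT AVG(salary) FROM employees)

Result:
(no rows)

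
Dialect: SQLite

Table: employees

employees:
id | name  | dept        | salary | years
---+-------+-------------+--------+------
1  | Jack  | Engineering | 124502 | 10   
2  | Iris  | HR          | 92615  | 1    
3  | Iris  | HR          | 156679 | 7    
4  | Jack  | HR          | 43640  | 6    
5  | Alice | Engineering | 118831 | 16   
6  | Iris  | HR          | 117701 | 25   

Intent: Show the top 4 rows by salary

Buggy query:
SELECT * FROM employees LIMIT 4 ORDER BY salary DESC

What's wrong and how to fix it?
Bug: ORDER BY cannot follow LIMIT; LIMIT is the final clause

Fix: Swap the clauses: ORDER BY first, then LIMIT

Corrected query:
SELECT * FROM employees ORDER BY salary DESC LIMIT 4

Result:
id | name  | dept        | salary | years
---+-------+-------------+--------+------
3  | Iris  | HR          | 156679 | 7    
1  | Jack  | Engineering | 124502 | 10   
5  | Alice | Engineering | 118831 | 16   
6  | Iris  | HR          | 117701 | 25   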